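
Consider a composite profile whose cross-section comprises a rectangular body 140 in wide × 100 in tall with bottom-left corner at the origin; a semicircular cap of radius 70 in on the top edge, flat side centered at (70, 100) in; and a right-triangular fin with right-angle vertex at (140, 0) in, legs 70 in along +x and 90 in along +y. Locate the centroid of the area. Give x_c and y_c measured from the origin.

x_c = 81.83 in, y_c = 72.16 in

rectangular body: A = 140 × 100 = 14000.00, centroid at (70.00, 50.00).
semicircular top: A = ½π·70² = 7696.90, centroid at (70.00, 129.71).
triangular fin: A = ½·70·90 = 3150.00, centroid at (163.33, 30.00).
ΣA = 24846.90 in², ΣAx_c = 2033283.14 in³, ΣAy_c = 1792856.87 in³.
x_c = 2033283.14/24846.90 = 81.83 in; y_c = 1792856.87/24846.90 = 72.16 in.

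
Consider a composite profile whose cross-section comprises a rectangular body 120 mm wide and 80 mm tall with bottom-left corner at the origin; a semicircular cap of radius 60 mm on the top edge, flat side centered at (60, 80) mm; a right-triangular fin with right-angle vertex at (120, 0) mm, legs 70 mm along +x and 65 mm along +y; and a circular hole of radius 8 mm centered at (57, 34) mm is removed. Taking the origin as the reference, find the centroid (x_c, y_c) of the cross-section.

x_c = 70.98 mm, y_c = 59.03 mm

Part | A | x̄ᵢ | ȳᵢ | A·x̄ᵢ | A·ȳᵢ
rectangular body | 9600.00 | 60.00 | 40.00 | 576000.00 | 384000.00
semicircular top | 5654.87 | 60.00 | 105.46 | 339292.01 | 596389.34
triangular fin | 2275.00 | 143.33 | 21.67 | 326083.33 | 49291.67
hole | -201.06 | 57.00 | 34.00 | -11460.53 | -6836.11
Σ | 17328.80 |  |  | 1229914.81 | 1022844.90
x_c = 1229914.81 / 17328.80 = 70.98 mm
y_c = 1022844.90 / 17328.80 = 59.03 mm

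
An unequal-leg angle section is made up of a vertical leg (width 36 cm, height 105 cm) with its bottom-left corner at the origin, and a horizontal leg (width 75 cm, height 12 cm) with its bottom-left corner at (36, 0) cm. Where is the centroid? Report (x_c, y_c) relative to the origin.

x_c = 28.67 cm, y_c = 43.56 cm

vertical leg: A = 36 × 105 = 3780.00, centroid at (18.00, 52.50).
horizontal leg: A = 75 × 12 = 900.00, centroid at (73.50, 6.00).
ΣA = 4680.00 cm²
ΣAx_c = (3780.00)(18.00) + (900.00)(73.50) = 134190.00 cm³
ΣAy_c = (3780.00)(52.50) + (900.00)(6.00) = 203850.00 cm³
x_c = 134190.00 / 4680.00 = 28.67 cm
y_c = 203850.00 / 4680.00 = 43.56 cm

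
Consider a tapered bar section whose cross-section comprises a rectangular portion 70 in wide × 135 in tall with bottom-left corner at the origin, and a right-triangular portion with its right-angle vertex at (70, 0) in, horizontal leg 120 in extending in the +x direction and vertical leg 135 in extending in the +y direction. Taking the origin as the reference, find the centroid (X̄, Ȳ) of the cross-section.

X̄ = 69.62 in, Ȳ = 57.12 in

rectangular portion: A = 70 × 135 = 9450.00, centroid at (35.00, 67.50).
triangular portion: A = ½·120·135 = 8100.00, centroid at (110.00, 45.00).
ΣA = 17550.00 in²
ΣAX̄ = (9450.00)(35.00) + (8100.00)(110.00) = 1221750.00 in³
ΣAȲ = (9450.00)(67.50) + (8100.00)(45.00) = 1002375.00 in³
X̄ = 1221750.00 / 17550.00 = 69.62 in
Ȳ = 1002375.00 / 17550.00 = 57.12 in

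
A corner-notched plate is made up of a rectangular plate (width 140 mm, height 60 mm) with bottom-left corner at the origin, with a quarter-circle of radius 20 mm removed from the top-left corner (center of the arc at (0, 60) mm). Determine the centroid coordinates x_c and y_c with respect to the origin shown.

plate: A = 140 × 60 = 8400.00, centroid at (70.00, 30.00).
removed quarter-circle: A = −¼π·20² = -314.16, centroid at (8.49, 51.51).
ΣA = 8085.84 mm²
ΣAx_c = (8400.00)(70.00) + (-314.16)(8.49) = 585333.33 mm³
ΣAy_c = (8400.00)(30.00) + (-314.16)(51.51) = 235817.11 mm³
x_c = 585333.33 / 8085.84 = 72.39 mm
y_c = 235817.11 / 8085.84 = 29.16 mm

x_c = 72.39 mm, y_c = 29.16 mm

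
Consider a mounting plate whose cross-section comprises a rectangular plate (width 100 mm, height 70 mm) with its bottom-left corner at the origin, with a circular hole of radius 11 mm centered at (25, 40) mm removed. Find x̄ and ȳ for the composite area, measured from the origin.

plate: A = 100 × 70 = 7000.00, centroid at (50.00, 35.00).
hole: A = −π·11² = -380.13, centroid at (25.00, 40.00).
ΣA = 6619.87 mm², ΣAx̄ = 340496.68 mm³, ΣAȳ = 229794.69 mm³.
x̄ = 340496.68/6619.87 = 51.44 mm; ȳ = 229794.69/6619.87 = 34.71 mm.

x̄ = 51.44 mm, ȳ = 34.71 mm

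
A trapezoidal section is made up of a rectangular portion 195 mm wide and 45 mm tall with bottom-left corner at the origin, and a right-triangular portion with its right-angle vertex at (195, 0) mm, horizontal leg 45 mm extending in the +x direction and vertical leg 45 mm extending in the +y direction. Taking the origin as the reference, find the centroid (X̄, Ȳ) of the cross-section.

X̄ = 109.14 mm, Ȳ = 21.72 mm

rectangular portion: A = 195 × 45 = 8775.00, centroid at (97.50, 22.50).
triangular portion: A = ½·45·45 = 1012.50, centroid at (210.00, 15.00).
ΣA = 9787.50 mm², ΣAX̄ = 1068187.50 mm³, ΣAȲ = 212625.00 mm³.
X̄ = 1068187.50/9787.50 = 109.14 mm; Ȳ = 212625.00/9787.50 = 21.72 mm.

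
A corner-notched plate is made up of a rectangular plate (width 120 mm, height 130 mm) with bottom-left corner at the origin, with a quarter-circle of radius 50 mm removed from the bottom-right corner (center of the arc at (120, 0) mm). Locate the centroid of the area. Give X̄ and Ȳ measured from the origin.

X̄ = 54.42 mm, Ȳ = 71.30 mm

plate: A = 120 × 130 = 15600.00, centroid at (60.00, 65.00).
removed quarter-circle: A = −¼π·50² = -1963.50, centroid at (98.78, 21.22).
ΣA = 13636.50 mm², ΣAX̄ = 742047.22 mm³, ΣAȲ = 972333.33 mm³.
X̄ = 742047.22/13636.50 = 54.42 mm; Ȳ = 972333.33/13636.50 = 71.30 mm.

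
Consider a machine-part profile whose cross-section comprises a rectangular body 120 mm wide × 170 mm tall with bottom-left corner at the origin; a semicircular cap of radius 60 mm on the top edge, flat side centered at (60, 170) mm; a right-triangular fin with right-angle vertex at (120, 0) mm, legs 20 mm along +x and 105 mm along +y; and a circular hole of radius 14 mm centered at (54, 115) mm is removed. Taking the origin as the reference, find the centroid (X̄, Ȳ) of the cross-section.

Part | A | x̄ᵢ | ȳᵢ | A·x̄ᵢ | A·ȳᵢ
rectangular body | 20400.00 | 60.00 | 85.00 | 1224000.00 | 1734000.00
semicircular top | 5654.87 | 60.00 | 195.46 | 339292.01 | 1105327.35
triangular fin | 1050.00 | 126.67 | 35.00 | 133000.00 | 36750.00
hole | -615.75 | 54.00 | 115.00 | -33250.62 | -70811.50
Σ | 26489.11 |  |  | 1663041.39 | 2805265.85
X̄ = 1663041.39 / 26489.11 = 62.78 mm
Ȳ = 2805265.85 / 26489.11 = 105.90 mm

X̄ = 62.78 mm, Ȳ = 105.90 mm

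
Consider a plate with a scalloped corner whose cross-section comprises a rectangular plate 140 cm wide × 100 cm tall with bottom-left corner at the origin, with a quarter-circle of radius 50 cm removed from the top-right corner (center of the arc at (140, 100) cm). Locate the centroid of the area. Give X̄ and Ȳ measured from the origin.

X̄ = 62.04 cm, Ȳ = 45.31 cm

Part | A | x̄ᵢ | ȳᵢ | A·x̄ᵢ | A·ȳᵢ
plate | 14000.00 | 70.00 | 50.00 | 980000.00 | 700000.00
removed quarter-circle | -1963.50 | 118.78 | 78.78 | -233222.69 | -154682.87
Σ | 12036.50 |  |  | 746777.31 | 545317.13
X̄ = 746777.31 / 12036.50 = 62.04 cm
Ȳ = 545317.13 / 12036.50 = 45.31 cm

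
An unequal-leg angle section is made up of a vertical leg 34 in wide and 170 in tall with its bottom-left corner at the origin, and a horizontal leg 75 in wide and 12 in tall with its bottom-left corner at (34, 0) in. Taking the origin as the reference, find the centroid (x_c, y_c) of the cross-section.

x_c = 24.34 in, y_c = 74.36 in

Part | A | x̄ᵢ | ȳᵢ | A·x̄ᵢ | A·ȳᵢ
vertical leg | 5780.00 | 17.00 | 85.00 | 98260.00 | 491300.00
horizontal leg | 900.00 | 71.50 | 6.00 | 64350.00 | 5400.00
Σ | 6680.00 |  |  | 162610.00 | 496700.00
x_c = 162610.00 / 6680.00 = 24.34 in
y_c = 496700.00 / 6680.00 = 74.36 in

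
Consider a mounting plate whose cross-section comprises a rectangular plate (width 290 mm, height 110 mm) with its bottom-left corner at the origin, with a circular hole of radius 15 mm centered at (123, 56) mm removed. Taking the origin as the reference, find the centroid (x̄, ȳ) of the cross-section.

x̄ = 145.50 mm, ȳ = 54.98 mm

plate: A = 290 × 110 = 31900.00, centroid at (145.00, 55.00).
hole: A = −π·15² = -706.86, centroid at (123.00, 56.00).
ΣA = 31193.14 mm²
ΣAx̄ = (31900.00)(145.00) + (-706.86)(123.00) = 4538556.42 mm³
ΣAȳ = (31900.00)(55.00) + (-706.86)(56.00) = 1714915.93 mm³
x̄ = 4538556.42 / 31193.14 = 145.50 mm
ȳ = 1714915.93 / 31193.14 = 54.98 mm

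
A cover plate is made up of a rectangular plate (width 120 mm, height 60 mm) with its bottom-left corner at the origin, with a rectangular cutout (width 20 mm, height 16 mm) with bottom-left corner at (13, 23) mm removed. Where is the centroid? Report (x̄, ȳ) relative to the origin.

plate: A = 120 × 60 = 7200.00, centroid at (60.00, 30.00).
hole: A = −(20 × 16) = -320.00, centroid at (23.00, 31.00).
ΣA = 6880.00 mm²
ΣAx̄ = (7200.00)(60.00) + (-320.00)(23.00) = 424640.00 mm³
ΣAȳ = (7200.00)(30.00) + (-320.00)(31.00) = 206080.00 mm³
x̄ = 424640.00 / 6880.00 = 61.72 mm
ȳ = 206080.00 / 6880.00 = 29.95 mm

x̄ = 61.72 mm, ȳ = 29.95 mm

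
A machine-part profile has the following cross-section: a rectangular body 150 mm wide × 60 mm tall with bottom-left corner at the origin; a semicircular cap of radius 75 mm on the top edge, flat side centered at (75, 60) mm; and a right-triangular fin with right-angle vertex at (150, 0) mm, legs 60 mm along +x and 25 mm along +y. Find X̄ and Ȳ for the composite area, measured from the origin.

rectangular body: A = 150 × 60 = 9000.00, centroid at (75.00, 30.00).
semicircular top: A = ½π·75² = 8835.73, centroid at (75.00, 91.83).
triangular fin: A = ½·60·25 = 750.00, centroid at (170.00, 8.33).
ΣA = 18585.73 mm², ΣAX̄ = 1465179.70 mm³, ΣAȲ = 1087643.76 mm³.
X̄ = 1465179.70/18585.73 = 78.83 mm; Ȳ = 1087643.76/18585.73 = 58.52 mm.

X̄ = 78.83 mm, Ȳ = 58.52 mm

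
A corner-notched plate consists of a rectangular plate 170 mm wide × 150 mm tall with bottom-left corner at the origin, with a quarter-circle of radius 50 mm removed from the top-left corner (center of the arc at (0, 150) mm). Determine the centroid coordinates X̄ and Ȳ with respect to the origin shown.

X̄ = 90.32 mm, Ȳ = 70.51 mm

plate: A = 170 × 150 = 25500.00, centroid at (85.00, 75.00).
removed quarter-circle: A = −¼π·50² = -1963.50, centroid at (21.22, 128.78).
ΣA = 23536.50 mm², ΣAX̄ = 2125833.33 mm³, ΣAȲ = 1659642.36 mm³.
X̄ = 2125833.33/23536.50 = 90.32 mm; Ȳ = 1659642.36/23536.50 = 70.51 mm.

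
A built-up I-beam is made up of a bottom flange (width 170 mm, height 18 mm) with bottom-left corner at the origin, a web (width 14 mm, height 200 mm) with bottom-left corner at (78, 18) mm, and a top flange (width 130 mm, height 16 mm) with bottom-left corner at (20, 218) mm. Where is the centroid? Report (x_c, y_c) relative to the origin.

x_c = 85.00 mm, y_c = 104.28 mm

bottom flange: A = 170 × 18 = 3060.00, centroid at (85.00, 9.00).
web: A = 14 × 200 = 2800.00, centroid at (85.00, 118.00).
top flange: A = 130 × 16 = 2080.00, centroid at (85.00, 226.00).
ΣA = 7940.00 mm²
ΣAx_c = (3060.00)(85.00) + (2800.00)(85.00) + (2080.00)(85.00) = 674900.00 mm³
ΣAy_c = (3060.00)(9.00) + (2800.00)(118.00) + (2080.00)(226.00) = 828020.00 mm³
x_c = 674900.00 / 7940.00 = 85.00 mm
y_c = 828020.00 / 7940.00 = 104.28 mm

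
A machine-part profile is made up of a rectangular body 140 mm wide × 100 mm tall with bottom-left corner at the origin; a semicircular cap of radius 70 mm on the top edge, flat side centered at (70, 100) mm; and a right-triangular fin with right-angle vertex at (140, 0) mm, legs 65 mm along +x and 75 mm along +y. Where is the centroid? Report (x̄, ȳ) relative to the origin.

Part | A | x̄ᵢ | ȳᵢ | A·x̄ᵢ | A·ȳᵢ
rectangular body | 14000.00 | 70.00 | 50.00 | 980000.00 | 700000.00
semicircular top | 7696.90 | 70.00 | 129.71 | 538783.14 | 998356.87
triangular fin | 2437.50 | 161.67 | 25.00 | 394062.50 | 60937.50
Σ | 24134.40 |  |  | 1912845.64 | 1759294.37
x̄ = 1912845.64 / 24134.40 = 79.26 mm
ȳ = 1759294.37 / 24134.40 = 72.90 mm

x̄ = 79.26 mm, ȳ = 72.90 mm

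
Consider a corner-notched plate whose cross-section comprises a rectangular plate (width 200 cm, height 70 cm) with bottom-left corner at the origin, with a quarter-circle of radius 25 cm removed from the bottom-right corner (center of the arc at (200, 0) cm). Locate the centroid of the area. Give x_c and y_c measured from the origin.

x_c = 96.75 cm, y_c = 35.89 cm

plate: A = 200 × 70 = 14000.00, centroid at (100.00, 35.00).
removed quarter-circle: A = −¼π·25² = -490.87, centroid at (189.39, 10.61).
ΣA = 13509.13 cm², ΣAx_c = 1307033.56 cm³, ΣAy_c = 484791.67 cm³.
x_c = 1307033.56/13509.13 = 96.75 cm; y_c = 484791.67/13509.13 = 35.89 cm.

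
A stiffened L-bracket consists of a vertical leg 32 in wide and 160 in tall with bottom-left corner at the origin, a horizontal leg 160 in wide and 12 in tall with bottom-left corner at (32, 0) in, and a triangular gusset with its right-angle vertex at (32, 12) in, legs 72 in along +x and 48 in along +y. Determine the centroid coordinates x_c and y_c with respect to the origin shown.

vertical leg: A = 32 × 160 = 5120.00, centroid at (16.00, 80.00).
horizontal leg: A = 160 × 12 = 1920.00, centroid at (112.00, 6.00).
gusset: A = ½·72·48 = 1728.00, centroid at (56.00, 28.00).
ΣA = 8768.00 in², ΣAx_c = 393728.00 in³, ΣAy_c = 469504.00 in³.
x_c = 393728.00/8768.00 = 44.91 in; y_c = 469504.00/8768.00 = 53.55 in.

x_c = 44.91 in, y_c = 53.55 in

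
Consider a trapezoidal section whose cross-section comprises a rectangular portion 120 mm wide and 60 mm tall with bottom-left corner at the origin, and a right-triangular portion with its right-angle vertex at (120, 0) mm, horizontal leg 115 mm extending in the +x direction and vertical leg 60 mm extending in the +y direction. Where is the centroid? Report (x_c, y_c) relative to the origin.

x_c = 91.85 mm, y_c = 26.76 mm

Part | A | x̄ᵢ | ȳᵢ | A·x̄ᵢ | A·ȳᵢ
rectangular portion | 7200.00 | 60.00 | 30.00 | 432000.00 | 216000.00
triangular portion | 3450.00 | 158.33 | 20.00 | 546250.00 | 69000.00
Σ | 10650.00 |  |  | 978250.00 | 285000.00
x_c = 978250.00 / 10650.00 = 91.85 mm
y_c = 285000.00 / 10650.00 = 26.76 mm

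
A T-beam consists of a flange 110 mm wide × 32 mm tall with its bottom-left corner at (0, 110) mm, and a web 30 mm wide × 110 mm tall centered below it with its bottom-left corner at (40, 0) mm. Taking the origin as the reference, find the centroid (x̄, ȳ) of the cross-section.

web: A = 30 × 110 = 3300.00, centroid at (55.00, 55.00).
flange: A = 110 × 32 = 3520.00, centroid at (55.00, 126.00).
ΣA = 6820.00 mm²
ΣAx̄ = (3300.00)(55.00) + (3520.00)(55.00) = 375100.00 mm³
ΣAȳ = (3300.00)(55.00) + (3520.00)(126.00) = 625020.00 mm³
x̄ = 375100.00 / 6820.00 = 55.00 mm
ȳ = 625020.00 / 6820.00 = 91.65 mm

x̄ = 55.00 mm, ȳ = 91.65 mm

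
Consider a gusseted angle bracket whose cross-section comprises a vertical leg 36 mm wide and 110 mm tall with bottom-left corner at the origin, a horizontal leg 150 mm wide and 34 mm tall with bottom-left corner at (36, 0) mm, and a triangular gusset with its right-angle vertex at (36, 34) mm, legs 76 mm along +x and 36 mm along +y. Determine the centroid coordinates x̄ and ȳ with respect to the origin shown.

x̄ = 69.17 mm, ȳ = 35.23 mm

vertical leg: A = 36 × 110 = 3960.00, centroid at (18.00, 55.00).
horizontal leg: A = 150 × 34 = 5100.00, centroid at (111.00, 17.00).
gusset: A = ½·76·36 = 1368.00, centroid at (61.33, 46.00).
ΣA = 10428.00 mm²
ΣAx̄ = (3960.00)(18.00) + (5100.00)(111.00) + (1368.00)(61.33) = 721284.00 mm³
ΣAȳ = (3960.00)(55.00) + (5100.00)(17.00) + (1368.00)(46.00) = 367428.00 mm³
x̄ = 721284.00 / 10428.00 = 69.17 mm
ȳ = 367428.00 / 10428.00 = 35.23 mm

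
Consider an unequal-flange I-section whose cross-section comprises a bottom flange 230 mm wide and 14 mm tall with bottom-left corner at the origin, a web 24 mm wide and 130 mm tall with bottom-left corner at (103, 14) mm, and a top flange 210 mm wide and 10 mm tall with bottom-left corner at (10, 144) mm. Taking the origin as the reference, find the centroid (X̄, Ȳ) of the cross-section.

bottom flange: A = 230 × 14 = 3220.00, centroid at (115.00, 7.00).
web: A = 24 × 130 = 3120.00, centroid at (115.00, 79.00).
top flange: A = 210 × 10 = 2100.00, centroid at (115.00, 149.00).
ΣA = 8440.00 mm²
ΣAX̄ = (3220.00)(115.00) + (3120.00)(115.00) + (2100.00)(115.00) = 970600.00 mm³
ΣAȲ = (3220.00)(7.00) + (3120.00)(79.00) + (2100.00)(149.00) = 581920.00 mm³
X̄ = 970600.00 / 8440.00 = 115.00 mm
Ȳ = 581920.00 / 8440.00 = 68.95 mm

X̄ = 115.00 mm, Ȳ = 68.95 mm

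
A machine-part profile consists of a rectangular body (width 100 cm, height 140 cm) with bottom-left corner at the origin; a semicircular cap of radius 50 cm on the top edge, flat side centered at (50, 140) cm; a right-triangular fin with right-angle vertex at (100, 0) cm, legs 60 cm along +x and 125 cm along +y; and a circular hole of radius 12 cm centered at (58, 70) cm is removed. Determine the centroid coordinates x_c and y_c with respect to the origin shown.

x_c = 62.20 cm, y_c = 81.87 cm

Part | A | x̄ᵢ | ȳᵢ | A·x̄ᵢ | A·ȳᵢ
rectangular body | 14000.00 | 50.00 | 70.00 | 700000.00 | 980000.00
semicircular top | 3926.99 | 50.00 | 161.22 | 196349.54 | 633112.05
triangular fin | 3750.00 | 120.00 | 41.67 | 450000.00 | 156250.00
hole | -452.39 | 58.00 | 70.00 | -26238.58 | -31667.25
Σ | 21224.60 |  |  | 1320110.96 | 1737694.79
x_c = 1320110.96 / 21224.60 = 62.20 cm
y_c = 1737694.79 / 21224.60 = 81.87 cm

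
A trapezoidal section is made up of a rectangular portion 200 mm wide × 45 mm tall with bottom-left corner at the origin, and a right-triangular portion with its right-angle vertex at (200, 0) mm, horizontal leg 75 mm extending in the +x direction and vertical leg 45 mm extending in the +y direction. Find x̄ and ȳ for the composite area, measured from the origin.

x̄ = 119.74 mm, ȳ = 21.32 mm

rectangular portion: A = 200 × 45 = 9000.00, centroid at (100.00, 22.50).
triangular portion: A = ½·75·45 = 1687.50, centroid at (225.00, 15.00).
ΣA = 10687.50 mm²
ΣAx̄ = (9000.00)(100.00) + (1687.50)(225.00) = 1279687.50 mm³
ΣAȳ = (9000.00)(22.50) + (1687.50)(15.00) = 227812.50 mm³
x̄ = 1279687.50 / 10687.50 = 119.74 mm
ȳ = 227812.50 / 10687.50 = 21.32 mm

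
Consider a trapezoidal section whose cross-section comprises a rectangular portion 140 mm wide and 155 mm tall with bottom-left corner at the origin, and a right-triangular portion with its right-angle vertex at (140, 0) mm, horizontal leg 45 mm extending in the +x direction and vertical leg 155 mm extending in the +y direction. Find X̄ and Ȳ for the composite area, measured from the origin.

rectangular portion: A = 140 × 155 = 21700.00, centroid at (70.00, 77.50).
triangular portion: A = ½·45·155 = 3487.50, centroid at (155.00, 51.67).
ΣA = 25187.50 mm², ΣAX̄ = 2059562.50 mm³, ΣAȲ = 1861937.50 mm³.
X̄ = 2059562.50/25187.50 = 81.77 mm; Ȳ = 1861937.50/25187.50 = 73.92 mm.

X̄ = 81.77 mm, Ȳ = 73.92 mm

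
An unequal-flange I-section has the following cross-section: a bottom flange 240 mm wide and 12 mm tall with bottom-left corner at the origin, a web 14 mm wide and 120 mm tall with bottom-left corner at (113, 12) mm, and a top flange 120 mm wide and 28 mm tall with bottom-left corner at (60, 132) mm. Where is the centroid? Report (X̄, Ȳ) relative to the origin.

X̄ = 120.00 mm, Ȳ = 79.39 mm

Part | A | x̄ᵢ | ȳᵢ | A·x̄ᵢ | A·ȳᵢ
bottom flange | 2880.00 | 120.00 | 6.00 | 345600.00 | 17280.00
web | 1680.00 | 120.00 | 72.00 | 201600.00 | 120960.00
top flange | 3360.00 | 120.00 | 146.00 | 403200.00 | 490560.00
Σ | 7920.00 |  |  | 950400.00 | 628800.00
X̄ = 950400.00 / 7920.00 = 120.00 mm
Ȳ = 628800.00 / 7920.00 = 79.39 mm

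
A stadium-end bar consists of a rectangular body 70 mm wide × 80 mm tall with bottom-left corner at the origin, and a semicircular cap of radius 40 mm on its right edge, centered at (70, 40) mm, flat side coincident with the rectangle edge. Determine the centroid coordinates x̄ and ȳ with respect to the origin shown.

x̄ = 51.10 mm, ȳ = 40.00 mm

Part | A | x̄ᵢ | ȳᵢ | A·x̄ᵢ | A·ȳᵢ
rectangular body | 5600.00 | 35.00 | 40.00 | 196000.00 | 224000.00
semicircular end | 2513.27 | 86.98 | 40.00 | 218595.86 | 100530.96
Σ | 8113.27 |  |  | 414595.86 | 324530.96
x̄ = 414595.86 / 8113.27 = 51.10 mm
ȳ = 324530.96 / 8113.27 = 40.00 mm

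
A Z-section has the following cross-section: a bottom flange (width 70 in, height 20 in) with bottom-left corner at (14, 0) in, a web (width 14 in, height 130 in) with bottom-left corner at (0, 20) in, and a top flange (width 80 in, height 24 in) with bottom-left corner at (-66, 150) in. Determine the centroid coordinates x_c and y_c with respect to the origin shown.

bottom flange: A = 70 × 20 = 1400.00, centroid at (49.00, 10.00).
web: A = 14 × 130 = 1820.00, centroid at (7.00, 85.00).
top flange: A = 80 × 24 = 1920.00, centroid at (-26.00, 162.00).
ΣA = 5140.00 in², ΣAx_c = 31420.00 in³, ΣAy_c = 479740.00 in³.
x_c = 31420.00/5140.00 = 6.11 in; y_c = 479740.00/5140.00 = 93.33 in.

x_c = 6.11 in, y_c = 93.33 in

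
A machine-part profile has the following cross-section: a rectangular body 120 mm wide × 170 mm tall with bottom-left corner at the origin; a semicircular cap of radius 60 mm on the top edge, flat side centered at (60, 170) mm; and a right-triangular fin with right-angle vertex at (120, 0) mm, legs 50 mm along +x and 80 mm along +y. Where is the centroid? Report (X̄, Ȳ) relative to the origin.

Part | A | x̄ᵢ | ȳᵢ | A·x̄ᵢ | A·ȳᵢ
rectangular body | 20400.00 | 60.00 | 85.00 | 1224000.00 | 1734000.00
semicircular top | 5654.87 | 60.00 | 195.46 | 339292.01 | 1105327.35
triangular fin | 2000.00 | 136.67 | 26.67 | 273333.33 | 53333.33
Σ | 28054.87 |  |  | 1836625.34 | 2892660.69
X̄ = 1836625.34 / 28054.87 = 65.47 mm
Ȳ = 2892660.69 / 28054.87 = 103.11 mm

X̄ = 65.47 mm, Ȳ = 103.11 mm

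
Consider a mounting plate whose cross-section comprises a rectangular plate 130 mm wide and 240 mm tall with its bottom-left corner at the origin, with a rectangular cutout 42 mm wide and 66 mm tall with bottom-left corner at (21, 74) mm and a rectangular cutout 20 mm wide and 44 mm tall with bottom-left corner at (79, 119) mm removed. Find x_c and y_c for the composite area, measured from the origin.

plate: A = 130 × 240 = 31200.00, centroid at (65.00, 120.00).
hole 1: A = −(42 × 66) = -2772.00, centroid at (42.00, 107.00).
hole 2: A = −(20 × 44) = -880.00, centroid at (89.00, 141.00).
ΣA = 27548.00 mm², ΣAx_c = 1833256.00 mm³, ΣAy_c = 3323316.00 mm³.
x_c = 1833256.00/27548.00 = 66.55 mm; y_c = 3323316.00/27548.00 = 120.64 mm.

x_c = 66.55 mm, y_c = 120.64 mm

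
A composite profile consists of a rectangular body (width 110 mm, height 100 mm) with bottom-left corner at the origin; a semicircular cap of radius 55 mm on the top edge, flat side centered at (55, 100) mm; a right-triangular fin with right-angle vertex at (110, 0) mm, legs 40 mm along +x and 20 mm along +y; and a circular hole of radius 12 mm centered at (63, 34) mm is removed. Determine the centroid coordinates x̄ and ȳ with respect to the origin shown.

rectangular body: A = 110 × 100 = 11000.00, centroid at (55.00, 50.00).
semicircular top: A = ½π·55² = 4751.66, centroid at (55.00, 123.34).
triangular fin: A = ½·40·20 = 400.00, centroid at (123.33, 6.67).
hole: A = −π·12² = -452.39, centroid at (63.00, 34.00).
ΣA = 15699.27 mm²
ΣAx̄ = (11000.00)(55.00) + (4751.66)(55.00) + (400.00)(123.33) + (-452.39)(63.00) = 887174.04 mm³
ΣAȳ = (11000.00)(50.00) + (4751.66)(123.34) + (400.00)(6.67) + (-452.39)(34.00) = 1123367.98 mm³
x̄ = 887174.04 / 15699.27 = 56.51 mm
ȳ = 1123367.98 / 15699.27 = 71.56 mm

x̄ = 56.51 mm, ȳ = 71.56 mm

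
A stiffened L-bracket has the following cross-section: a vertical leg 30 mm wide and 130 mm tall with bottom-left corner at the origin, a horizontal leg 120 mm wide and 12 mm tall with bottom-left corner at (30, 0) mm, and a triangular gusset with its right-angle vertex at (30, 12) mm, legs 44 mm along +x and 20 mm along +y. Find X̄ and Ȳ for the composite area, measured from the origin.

vertical leg: A = 30 × 130 = 3900.00, centroid at (15.00, 65.00).
horizontal leg: A = 120 × 12 = 1440.00, centroid at (90.00, 6.00).
gusset: A = ½·44·20 = 440.00, centroid at (44.67, 18.67).
ΣA = 5780.00 mm², ΣAX̄ = 207753.33 mm³, ΣAȲ = 270353.33 mm³.
X̄ = 207753.33/5780.00 = 35.94 mm; Ȳ = 270353.33/5780.00 = 46.77 mm.

X̄ = 35.94 mm, Ȳ = 46.77 mm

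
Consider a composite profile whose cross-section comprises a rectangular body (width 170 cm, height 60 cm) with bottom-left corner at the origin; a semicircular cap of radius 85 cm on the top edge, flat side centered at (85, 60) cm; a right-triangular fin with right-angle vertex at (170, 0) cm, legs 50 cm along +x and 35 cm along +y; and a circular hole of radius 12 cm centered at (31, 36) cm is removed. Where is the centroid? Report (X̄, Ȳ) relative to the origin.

rectangular body: A = 170 × 60 = 10200.00, centroid at (85.00, 30.00).
semicircular top: A = ½π·85² = 11349.00, centroid at (85.00, 96.08).
triangular fin: A = ½·50·35 = 875.00, centroid at (186.67, 11.67).
hole: A = −π·12² = -452.39, centroid at (31.00, 36.00).
ΣA = 21971.61 cm²
ΣAX̄ = (10200.00)(85.00) + (11349.00)(85.00) + (875.00)(186.67) + (-452.39)(31.00) = 1980974.56 cm³
ΣAȲ = (10200.00)(30.00) + (11349.00)(96.08) + (875.00)(11.67) + (-452.39)(36.00) = 1390279.19 cm³
X̄ = 1980974.56 / 21971.61 = 90.16 cm
Ȳ = 1390279.19 / 21971.61 = 63.28 cm

X̄ = 90.16 cm, Ȳ = 63.28 cm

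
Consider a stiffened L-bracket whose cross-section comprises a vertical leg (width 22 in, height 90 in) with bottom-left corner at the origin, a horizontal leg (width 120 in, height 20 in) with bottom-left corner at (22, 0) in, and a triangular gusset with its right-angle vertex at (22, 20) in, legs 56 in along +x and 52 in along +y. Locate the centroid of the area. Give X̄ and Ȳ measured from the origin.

vertical leg: A = 22 × 90 = 1980.00, centroid at (11.00, 45.00).
horizontal leg: A = 120 × 20 = 2400.00, centroid at (82.00, 10.00).
gusset: A = ½·56·52 = 1456.00, centroid at (40.67, 37.33).
ΣA = 5836.00 in², ΣAX̄ = 277790.67 in³, ΣAȲ = 167457.33 in³.
X̄ = 277790.67/5836.00 = 47.60 in; Ȳ = 167457.33/5836.00 = 28.69 in.

X̄ = 47.60 in, Ȳ = 28.69 in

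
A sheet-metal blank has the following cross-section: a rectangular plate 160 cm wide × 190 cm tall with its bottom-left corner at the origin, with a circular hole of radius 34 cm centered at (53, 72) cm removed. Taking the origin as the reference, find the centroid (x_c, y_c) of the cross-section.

x_c = 83.66 cm, y_c = 98.12 cm

Part | A | x̄ᵢ | ȳᵢ | A·x̄ᵢ | A·ȳᵢ
plate | 30400.00 | 80.00 | 95.00 | 2432000.00 | 2888000.00
hole | -3631.68 | 53.00 | 72.00 | -192479.10 | -261481.04
Σ | 26768.32 |  |  | 2239520.90 | 2626518.96
x_c = 2239520.90 / 26768.32 = 83.66 cm
y_c = 2626518.96 / 26768.32 = 98.12 cm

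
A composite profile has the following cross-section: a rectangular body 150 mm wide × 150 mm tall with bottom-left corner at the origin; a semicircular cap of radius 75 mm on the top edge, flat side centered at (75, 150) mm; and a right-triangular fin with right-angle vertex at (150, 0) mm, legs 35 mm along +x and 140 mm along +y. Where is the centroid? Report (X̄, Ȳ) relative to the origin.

Part | A | x̄ᵢ | ȳᵢ | A·x̄ᵢ | A·ȳᵢ
rectangular body | 22500.00 | 75.00 | 75.00 | 1687500.00 | 1687500.00
semicircular top | 8835.73 | 75.00 | 181.83 | 662679.70 | 1606609.40
triangular fin | 2450.00 | 161.67 | 46.67 | 396083.33 | 114333.33
Σ | 33785.73 |  |  | 2746263.03 | 3408442.73
X̄ = 2746263.03 / 33785.73 = 81.28 mm
Ȳ = 3408442.73 / 33785.73 = 100.88 mm

X̄ = 81.28 mm, Ȳ = 100.88 mm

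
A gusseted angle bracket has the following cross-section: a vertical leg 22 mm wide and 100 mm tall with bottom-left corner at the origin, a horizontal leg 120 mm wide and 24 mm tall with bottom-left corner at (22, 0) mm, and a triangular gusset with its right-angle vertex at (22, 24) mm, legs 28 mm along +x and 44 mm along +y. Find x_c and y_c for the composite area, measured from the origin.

vertical leg: A = 22 × 100 = 2200.00, centroid at (11.00, 50.00).
horizontal leg: A = 120 × 24 = 2880.00, centroid at (82.00, 12.00).
gusset: A = ½·28·44 = 616.00, centroid at (31.33, 38.67).
ΣA = 5696.00 mm²
ΣAx_c = (2200.00)(11.00) + (2880.00)(82.00) + (616.00)(31.33) = 279661.33 mm³
ΣAy_c = (2200.00)(50.00) + (2880.00)(12.00) + (616.00)(38.67) = 168378.67 mm³
x_c = 279661.33 / 5696.00 = 49.10 mm
y_c = 168378.67 / 5696.00 = 29.56 mm

x_c = 49.10 mm, y_c = 29.56 mm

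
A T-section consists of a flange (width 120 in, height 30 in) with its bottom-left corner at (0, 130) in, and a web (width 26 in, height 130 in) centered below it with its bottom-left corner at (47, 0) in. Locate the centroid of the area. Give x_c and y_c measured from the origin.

Part | A | x̄ᵢ | ȳᵢ | A·x̄ᵢ | A·ȳᵢ
web | 3380.00 | 60.00 | 65.00 | 202800.00 | 219700.00
flange | 3600.00 | 60.00 | 145.00 | 216000.00 | 522000.00
Σ | 6980.00 |  |  | 418800.00 | 741700.00
x_c = 418800.00 / 6980.00 = 60.00 in
y_c = 741700.00 / 6980.00 = 106.26 in

x_c = 60.00 in, y_c = 106.26 in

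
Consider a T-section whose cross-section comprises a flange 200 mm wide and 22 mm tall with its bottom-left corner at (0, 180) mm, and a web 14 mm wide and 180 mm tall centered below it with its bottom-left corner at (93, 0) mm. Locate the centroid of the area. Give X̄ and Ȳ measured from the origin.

web: A = 14 × 180 = 2520.00, centroid at (100.00, 90.00).
flange: A = 200 × 22 = 4400.00, centroid at (100.00, 191.00).
ΣA = 6920.00 mm²
ΣAX̄ = (2520.00)(100.00) + (4400.00)(100.00) = 692000.00 mm³
ΣAȲ = (2520.00)(90.00) + (4400.00)(191.00) = 1067200.00 mm³
X̄ = 692000.00 / 6920.00 = 100.00 mm
Ȳ = 1067200.00 / 6920.00 = 154.22 mm

X̄ = 100.00 mm, Ȳ = 154.22 mm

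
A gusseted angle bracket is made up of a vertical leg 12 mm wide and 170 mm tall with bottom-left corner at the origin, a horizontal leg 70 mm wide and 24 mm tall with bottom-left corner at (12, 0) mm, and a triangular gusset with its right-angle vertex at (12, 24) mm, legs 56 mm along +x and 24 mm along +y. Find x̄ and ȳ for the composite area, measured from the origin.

x̄ = 25.46 mm, ȳ = 48.97 mm

vertical leg: A = 12 × 170 = 2040.00, centroid at (6.00, 85.00).
horizontal leg: A = 70 × 24 = 1680.00, centroid at (47.00, 12.00).
gusset: A = ½·56·24 = 672.00, centroid at (30.67, 32.00).
ΣA = 4392.00 mm², ΣAx̄ = 111808.00 mm³, ΣAȳ = 215064.00 mm³.
x̄ = 111808.00/4392.00 = 25.46 mm; ȳ = 215064.00/4392.00 = 48.97 mm.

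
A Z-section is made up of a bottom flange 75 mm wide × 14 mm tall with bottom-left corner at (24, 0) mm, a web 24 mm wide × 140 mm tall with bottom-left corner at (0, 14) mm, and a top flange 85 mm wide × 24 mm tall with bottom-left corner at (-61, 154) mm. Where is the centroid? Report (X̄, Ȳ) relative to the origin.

bottom flange: A = 75 × 14 = 1050.00, centroid at (61.50, 7.00).
web: A = 24 × 140 = 3360.00, centroid at (12.00, 84.00).
top flange: A = 85 × 24 = 2040.00, centroid at (-18.50, 166.00).
ΣA = 6450.00 mm², ΣAX̄ = 67155.00 mm³, ΣAȲ = 628230.00 mm³.
X̄ = 67155.00/6450.00 = 10.41 mm; Ȳ = 628230.00/6450.00 = 97.40 mm.

X̄ = 10.41 mm, Ȳ = 97.40 mm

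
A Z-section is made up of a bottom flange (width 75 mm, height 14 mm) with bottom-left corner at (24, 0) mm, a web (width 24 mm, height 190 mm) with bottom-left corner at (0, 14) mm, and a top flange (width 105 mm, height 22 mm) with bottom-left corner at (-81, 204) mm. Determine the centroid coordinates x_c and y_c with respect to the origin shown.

bottom flange: A = 75 × 14 = 1050.00, centroid at (61.50, 7.00).
web: A = 24 × 190 = 4560.00, centroid at (12.00, 109.00).
top flange: A = 105 × 22 = 2310.00, centroid at (-28.50, 215.00).
ΣA = 7920.00 mm², ΣAx_c = 53460.00 mm³, ΣAy_c = 1001040.00 mm³.
x_c = 53460.00/7920.00 = 6.75 mm; y_c = 1001040.00/7920.00 = 126.39 mm.

x_c = 6.75 mm, y_c = 126.39 mm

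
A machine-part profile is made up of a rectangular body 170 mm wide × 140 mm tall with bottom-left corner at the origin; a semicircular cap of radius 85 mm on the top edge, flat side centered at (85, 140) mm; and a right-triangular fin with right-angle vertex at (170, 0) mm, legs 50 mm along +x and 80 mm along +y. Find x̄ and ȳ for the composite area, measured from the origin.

x̄ = 90.47 mm, ȳ = 100.07 mm

Part | A | x̄ᵢ | ȳᵢ | A·x̄ᵢ | A·ȳᵢ
rectangular body | 23800.00 | 85.00 | 70.00 | 2023000.00 | 1666000.00
semicircular top | 11349.00 | 85.00 | 176.08 | 964665.29 | 1998277.15
triangular fin | 2000.00 | 186.67 | 26.67 | 373333.33 | 53333.33
Σ | 37149.00 |  |  | 3360998.63 | 3717610.48
x̄ = 3360998.63 / 37149.00 = 90.47 mm
ȳ = 3717610.48 / 37149.00 = 100.07 mm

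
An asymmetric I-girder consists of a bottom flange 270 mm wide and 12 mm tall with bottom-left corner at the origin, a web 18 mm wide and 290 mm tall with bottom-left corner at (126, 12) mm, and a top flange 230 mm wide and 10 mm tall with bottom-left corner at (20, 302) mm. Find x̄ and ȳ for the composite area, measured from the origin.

x̄ = 135.00 mm, ȳ = 143.59 mm

Part | A | x̄ᵢ | ȳᵢ | A·x̄ᵢ | A·ȳᵢ
bottom flange | 3240.00 | 135.00 | 6.00 | 437400.00 | 19440.00
web | 5220.00 | 135.00 | 157.00 | 704700.00 | 819540.00
top flange | 2300.00 | 135.00 | 307.00 | 310500.00 | 706100.00
Σ | 10760.00 |  |  | 1452600.00 | 1545080.00
x̄ = 1452600.00 / 10760.00 = 135.00 mm
ȳ = 1545080.00 / 10760.00 = 143.59 mm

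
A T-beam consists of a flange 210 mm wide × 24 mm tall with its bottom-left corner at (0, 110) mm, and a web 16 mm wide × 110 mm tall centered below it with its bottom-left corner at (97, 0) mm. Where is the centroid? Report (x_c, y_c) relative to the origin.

x_c = 105.00 mm, y_c = 104.66 mm

Part | A | x̄ᵢ | ȳᵢ | A·x̄ᵢ | A·ȳᵢ
web | 1760.00 | 105.00 | 55.00 | 184800.00 | 96800.00
flange | 5040.00 | 105.00 | 122.00 | 529200.00 | 614880.00
Σ | 6800.00 |  |  | 714000.00 | 711680.00
x_c = 714000.00 / 6800.00 = 105.00 mm
y_c = 711680.00 / 6800.00 = 104.66 mm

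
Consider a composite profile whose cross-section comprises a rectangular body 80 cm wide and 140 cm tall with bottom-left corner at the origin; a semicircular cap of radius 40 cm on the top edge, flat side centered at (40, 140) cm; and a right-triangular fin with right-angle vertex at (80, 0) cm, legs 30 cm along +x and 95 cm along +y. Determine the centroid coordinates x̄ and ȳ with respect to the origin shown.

x̄ = 44.71 cm, ȳ = 80.83 cm

Part | A | x̄ᵢ | ȳᵢ | A·x̄ᵢ | A·ȳᵢ
rectangular body | 11200.00 | 40.00 | 70.00 | 448000.00 | 784000.00
semicircular top | 2513.27 | 40.00 | 156.98 | 100530.96 | 394525.04
triangular fin | 1425.00 | 90.00 | 31.67 | 128250.00 | 45125.00
Σ | 15138.27 |  |  | 676780.96 | 1223650.04
x̄ = 676780.96 / 15138.27 = 44.71 cm
ȳ = 1223650.04 / 15138.27 = 80.83 cm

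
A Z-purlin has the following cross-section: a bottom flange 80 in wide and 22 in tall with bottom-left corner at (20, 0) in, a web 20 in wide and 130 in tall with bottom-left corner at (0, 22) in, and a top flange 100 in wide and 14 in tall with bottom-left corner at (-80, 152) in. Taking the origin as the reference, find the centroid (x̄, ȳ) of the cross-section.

Part | A | x̄ᵢ | ȳᵢ | A·x̄ᵢ | A·ȳᵢ
bottom flange | 1760.00 | 60.00 | 11.00 | 105600.00 | 19360.00
web | 2600.00 | 10.00 | 87.00 | 26000.00 | 226200.00
top flange | 1400.00 | -30.00 | 159.00 | -42000.00 | 222600.00
Σ | 5760.00 |  |  | 89600.00 | 468160.00
x̄ = 89600.00 / 5760.00 = 15.56 in
ȳ = 468160.00 / 5760.00 = 81.28 in

x̄ = 15.56 in, ȳ = 81.28 in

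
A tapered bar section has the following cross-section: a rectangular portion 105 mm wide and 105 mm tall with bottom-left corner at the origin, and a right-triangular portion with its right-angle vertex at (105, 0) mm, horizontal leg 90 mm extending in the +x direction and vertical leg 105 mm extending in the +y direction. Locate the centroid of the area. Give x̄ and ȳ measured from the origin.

x̄ = 77.25 mm, ȳ = 47.25 mm

Part | A | x̄ᵢ | ȳᵢ | A·x̄ᵢ | A·ȳᵢ
rectangular portion | 11025.00 | 52.50 | 52.50 | 578812.50 | 578812.50
triangular portion | 4725.00 | 135.00 | 35.00 | 637875.00 | 165375.00
Σ | 15750.00 |  |  | 1216687.50 | 744187.50
x̄ = 1216687.50 / 15750.00 = 77.25 mm
ȳ = 744187.50 / 15750.00 = 47.25 mm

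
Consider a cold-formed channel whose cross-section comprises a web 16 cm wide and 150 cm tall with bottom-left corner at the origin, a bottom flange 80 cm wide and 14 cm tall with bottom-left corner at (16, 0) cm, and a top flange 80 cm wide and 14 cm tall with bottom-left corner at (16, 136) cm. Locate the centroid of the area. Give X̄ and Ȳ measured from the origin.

X̄ = 31.17 cm, Ȳ = 75.00 cm

web: A = 16 × 150 = 2400.00, centroid at (8.00, 75.00).
bottom flange: A = 80 × 14 = 1120.00, centroid at (56.00, 7.00).
top flange: A = 80 × 14 = 1120.00, centroid at (56.00, 143.00).
ΣA = 4640.00 cm², ΣAX̄ = 144640.00 cm³, ΣAȲ = 348000.00 cm³.
X̄ = 144640.00/4640.00 = 31.17 cm; Ȳ = 348000.00/4640.00 = 75.00 cm.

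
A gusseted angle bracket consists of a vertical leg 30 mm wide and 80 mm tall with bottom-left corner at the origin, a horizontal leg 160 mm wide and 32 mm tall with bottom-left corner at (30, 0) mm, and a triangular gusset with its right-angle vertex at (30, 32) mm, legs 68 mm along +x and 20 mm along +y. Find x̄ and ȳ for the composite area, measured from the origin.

x̄ = 77.44 mm, ȳ = 24.90 mm

Part | A | x̄ᵢ | ȳᵢ | A·x̄ᵢ | A·ȳᵢ
vertical leg | 2400.00 | 15.00 | 40.00 | 36000.00 | 96000.00
horizontal leg | 5120.00 | 110.00 | 16.00 | 563200.00 | 81920.00
gusset | 680.00 | 52.67 | 38.67 | 35813.33 | 26293.33
Σ | 8200.00 |  |  | 635013.33 | 204213.33
x̄ = 635013.33 / 8200.00 = 77.44 mm
ȳ = 204213.33 / 8200.00 = 24.90 mm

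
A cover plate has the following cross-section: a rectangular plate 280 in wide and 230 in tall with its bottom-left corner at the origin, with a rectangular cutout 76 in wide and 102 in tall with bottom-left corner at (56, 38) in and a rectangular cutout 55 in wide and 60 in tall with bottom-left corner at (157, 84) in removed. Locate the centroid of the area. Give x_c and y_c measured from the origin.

x_c = 143.93 in, y_c = 118.84 in

Part | A | x̄ᵢ | ȳᵢ | A·x̄ᵢ | A·ȳᵢ
plate | 64400.00 | 140.00 | 115.00 | 9016000.00 | 7406000.00
hole 1 | -7752.00 | 94.00 | 89.00 | -728688.00 | -689928.00
hole 2 | -3300.00 | 184.50 | 114.00 | -608850.00 | -376200.00
Σ | 53348.00 |  |  | 7678462.00 | 6339872.00
x_c = 7678462.00 / 53348.00 = 143.93 in
y_c = 6339872.00 / 53348.00 = 118.84 in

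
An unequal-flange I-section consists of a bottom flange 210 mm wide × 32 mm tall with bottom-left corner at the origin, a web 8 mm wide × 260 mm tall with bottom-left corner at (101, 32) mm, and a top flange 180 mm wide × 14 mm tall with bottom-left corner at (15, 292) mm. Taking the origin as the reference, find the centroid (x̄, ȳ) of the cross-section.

x̄ = 105.00 mm, ȳ = 105.83 mm

bottom flange: A = 210 × 32 = 6720.00, centroid at (105.00, 16.00).
web: A = 8 × 260 = 2080.00, centroid at (105.00, 162.00).
top flange: A = 180 × 14 = 2520.00, centroid at (105.00, 299.00).
ΣA = 11320.00 mm², ΣAx̄ = 1188600.00 mm³, ΣAȳ = 1197960.00 mm³.
x̄ = 1188600.00/11320.00 = 105.00 mm; ȳ = 1197960.00/11320.00 = 105.83 mm.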